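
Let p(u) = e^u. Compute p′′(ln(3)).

Compute the successive derivatives at the expansion point and divide by k!.
The coefficient of (u - ln(3))^2 in the expansion is 3/2, so p′′(ln(3)) = 2! * (3/2) = 3.

3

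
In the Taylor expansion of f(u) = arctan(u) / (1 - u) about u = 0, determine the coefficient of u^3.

Multiply the numerator's expansion by the denominator's geometric series.
f(0) = 0
f′(0) = 1
f′′(0) = 2
f′′′(0) = 4
Dividing each by k! gives the coefficients c_0, ..., c_3.

2/3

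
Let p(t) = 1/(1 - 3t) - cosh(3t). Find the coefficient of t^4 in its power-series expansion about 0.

621/8

Expand each term separately and add.
p(0) = 0
p′(0) = 3
p′′(0) = 9
p′′′(0) = 162
p^(4)(0) = 1863
So c_4 = p^(4)(0)/4! = 621/8.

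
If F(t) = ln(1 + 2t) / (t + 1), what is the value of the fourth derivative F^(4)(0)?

Expand 1/(denominator) as a geometric series and multiply by the numerator's series.
The coefficient of t^4 in the expansion is -32/3, so F^(4)(0) = 4! * (-32/3) = -256.

-256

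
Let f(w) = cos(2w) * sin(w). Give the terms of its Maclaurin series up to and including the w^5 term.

121*w^5/120 - 13*w^3/6 + w

Take the Cauchy product of the two expansions.
f(0) = 0
f′(0) = 1
f′′(0) = 0
f′′′(0) = -13
f^(4)(0) = 0
f^(5)(0) = 121
Dividing each by k! gives the coefficients c_0, ..., c_5.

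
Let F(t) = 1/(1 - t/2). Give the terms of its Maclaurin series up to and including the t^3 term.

t^3/8 + t^2/4 + t/2 + 1

F(0) = 1
F′(0) = 1/2
F′′(0) = 1/2
F′′′(0) = 3/4
Dividing each by k! gives the coefficients c_0, ..., c_3.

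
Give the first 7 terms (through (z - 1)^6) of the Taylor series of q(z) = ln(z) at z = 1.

Apply the Taylor formula c_k = f^(k)(a)/k!.
q(1) = 0
q′(1) = 1
q′′(1) = -1
q′′′(1) = 2
q^(4)(1) = -6
q^(5)(1) = 24
q^(6)(1) = -120
Dividing each by k! gives the coefficients c_0, ..., c_6.

-(z - 1)^6/6 + (z - 1)^5/5 - (z - 1)^4/4 + (z - 1)^3/3 - (z - 1)^2/2 + (z - 1)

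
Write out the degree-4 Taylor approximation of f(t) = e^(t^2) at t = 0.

f(0) = 1
f′(0) = 0
f′′(0) = 2
f′′′(0) = 0
f^(4)(0) = 12

t^4/2 + t^2 + 1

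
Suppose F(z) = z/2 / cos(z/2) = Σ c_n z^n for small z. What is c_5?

Write the quotient as an unknown series and match coefficients against numerator = denominator · series.
[z^0] = 0;  [z^1] = 1/2;  [z^2] = 0;  [z^3] = 1/16;  [z^4] = 0;  [z^5] = 5/768.

5/768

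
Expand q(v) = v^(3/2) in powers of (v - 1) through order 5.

-3*(v - 1)^5/256 + 3*(v - 1)^4/128 - (v - 1)^3/16 + 3*(v - 1)^2/8 + 3*(v - 1)/2 + 1

q(1) = 1
q′(1) = 3/2
q′′(1) = 3/4
q′′′(1) = -3/8
q^(4)(1) = 9/16
q^(5)(1) = -45/32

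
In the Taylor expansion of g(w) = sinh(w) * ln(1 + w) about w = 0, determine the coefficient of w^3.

Multiply the two series term by term and collect like powers.
g(0) = 0
g′(0) = 0
g′′(0) = 2
g′′′(0) = -3
The Taylor polynomial is Σ g^(k)(0)/k! · w^k.

-1/2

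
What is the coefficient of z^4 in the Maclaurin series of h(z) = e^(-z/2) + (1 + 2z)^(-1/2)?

1681/384

Expand each term separately and add.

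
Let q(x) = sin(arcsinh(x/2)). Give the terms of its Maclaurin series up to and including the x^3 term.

-x^3/24 + x/2

Compose series: expand the inner function first, then feed it into the outer expansion.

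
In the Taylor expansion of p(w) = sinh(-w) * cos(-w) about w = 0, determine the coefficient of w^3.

Multiply the two series term by term and collect like powers.
p(0) = 0
p′(0) = -1
p′′(0) = 0
p′′′(0) = 2
So c_3 = p′′′(0)/3! = 1/3.

1/3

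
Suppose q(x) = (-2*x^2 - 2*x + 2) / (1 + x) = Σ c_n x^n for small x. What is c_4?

Multiply each power in the prefactor through the base expansion.

2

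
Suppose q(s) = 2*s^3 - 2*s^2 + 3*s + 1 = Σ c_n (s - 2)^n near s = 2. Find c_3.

2

[(s - 2)^0] = 15;  [(s - 2)^1] = 19;  [(s - 2)^2] = 10;  [(s - 2)^3] = 2.
So c_3 = q′′′(2)/3! = 2.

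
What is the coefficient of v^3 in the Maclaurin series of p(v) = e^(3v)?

p(0) = 1
p′(0) = 3
p′′(0) = 9
p′′′(0) = 27
So c_3 = p′′′(0)/3! = 9/2.

9/2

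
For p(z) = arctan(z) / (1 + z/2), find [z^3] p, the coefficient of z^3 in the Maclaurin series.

-1/12

Expand each factor separately, then convolve coefficients.
[z^0] = 0;  [z^1] = 1;  [z^2] = -1/2;  [z^3] = -1/12.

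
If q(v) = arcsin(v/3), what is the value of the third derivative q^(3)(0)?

The coefficient of v^3 in the expansion is 1/162, so q′′′(0) = 3! * (1/162) = 1/27.

1/27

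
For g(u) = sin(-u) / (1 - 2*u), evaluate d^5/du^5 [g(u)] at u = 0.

-1841

Multiply the numerator's expansion by the denominator's geometric series.
From the series, [u^5] g = -1841/120; multiply by 5! = 120 to get -1841.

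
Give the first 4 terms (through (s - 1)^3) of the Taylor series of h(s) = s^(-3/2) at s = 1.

Differentiate repeatedly and evaluate at the center.

-35*(s - 1)^3/16 + 15*(s - 1)^2/8 - 3*(s - 1)/2 + 1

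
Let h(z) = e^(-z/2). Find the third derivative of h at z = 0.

-1/8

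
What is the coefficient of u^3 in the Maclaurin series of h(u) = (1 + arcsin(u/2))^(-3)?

-21/16

Plug the Maclaurin series of the inner function into that of the outer and collect terms.
h(0) = 1
h′(0) = -3/2
h′′(0) = 3
h′′′(0) = -63/8
So c_3 = h′′′(0)/3! = -21/16.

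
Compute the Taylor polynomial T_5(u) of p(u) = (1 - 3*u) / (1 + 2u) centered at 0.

Distribute the polynomial across the series and collect like powers.
p(0) = 1
p′(0) = -5
p′′(0) = 20
p′′′(0) = -120
p^(4)(0) = 960
p^(5)(0) = -9600

-80*u^5 + 40*u^4 - 20*u^3 + 10*u^2 - 5*u + 1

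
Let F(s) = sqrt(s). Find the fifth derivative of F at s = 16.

105/8388608

Compute the successive derivatives at the expansion point and divide by k!.
The coefficient of (s - 16)^5 in the expansion is 7/67108864, so F^(5)(16) = 5! * (7/67108864) = 105/8388608.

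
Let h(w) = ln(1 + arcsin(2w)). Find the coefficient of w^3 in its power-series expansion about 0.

4

Let u equal the inner series; expand the outer function in u and truncate.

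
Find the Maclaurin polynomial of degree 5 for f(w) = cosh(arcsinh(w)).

-w^4/8 + w^2/2 + 1

Let u equal the inner series; expand the outer function in u and truncate.
f(0) = 1
f′(0) = 0
f′′(0) = 1
f′′′(0) = 0
f^(4)(0) = -3
f^(5)(0) = 0
Then c_k = f^(k)(0)/k! gives each Taylor coefficient.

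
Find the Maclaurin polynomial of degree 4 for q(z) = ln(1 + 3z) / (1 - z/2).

Multiply the two series term by term and collect like powers.
q(0) = 0
q′(0) = 3
q′′(0) = -6
q′′′(0) = 45
q^(4)(0) = -396

-33*z^4/2 + 15*z^3/2 - 3*z^2 + 3*z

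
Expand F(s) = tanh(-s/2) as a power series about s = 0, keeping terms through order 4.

s^3/24 - s/2

F(0) = 0
F′(0) = -1/2
F′′(0) = 0
F′′′(0) = 1/4
F^(4)(0) = 0
The Taylor polynomial is Σ F^(k)(0)/k! · s^k.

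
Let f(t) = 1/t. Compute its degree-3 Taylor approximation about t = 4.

-(t - 4)^3/256 + (t - 4)^2/64 - (t - 4)/16 + 1/4

Use the known series and substitute for the argument.
f(4) = 1/4
f′(4) = -1/16
f′′(4) = 1/32
f′′′(4) = -3/128
Then c_k = f^(k)(4)/k! gives each Taylor coefficient.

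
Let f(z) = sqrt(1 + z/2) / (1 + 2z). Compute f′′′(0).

Expand each factor separately, then convolve coefficients.
The coefficient of z^3 in the expansion is -887/128, so f′′′(0) = 3! * (-887/128) = -2661/64.

-2661/64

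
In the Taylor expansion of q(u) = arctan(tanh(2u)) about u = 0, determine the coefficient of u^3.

Substitute the inner expansion into the outer series and collect powers.
q(0) = 0
q′(0) = 2
q′′(0) = 0
q′′′(0) = -32

-16/3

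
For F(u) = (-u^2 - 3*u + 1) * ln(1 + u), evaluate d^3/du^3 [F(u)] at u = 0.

5

Distribute the polynomial across the series and collect like powers.
The coefficient of u^3 in the expansion is 5/6, so F′′′(0) = 3! * (5/6) = 5.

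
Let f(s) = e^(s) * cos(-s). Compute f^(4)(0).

Take the Cauchy product of the two expansions.
The coefficient of s^4 in the expansion is -1/6, so f^(4)(0) = 4! * (-1/6) = -4.

-4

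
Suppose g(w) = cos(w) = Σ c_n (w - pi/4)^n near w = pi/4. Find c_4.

g(pi/4) = sqrt(2)/2
g′(pi/4) = -sqrt(2)/2
g′′(pi/4) = -sqrt(2)/2
g′′′(pi/4) = sqrt(2)/2
g^(4)(pi/4) = sqrt(2)/2

sqrt(2)/48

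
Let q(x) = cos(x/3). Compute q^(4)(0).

1/81

The coefficient of x^4 in the expansion is 1/1944, so q^(4)(0) = 4! * (1/1944) = 1/81.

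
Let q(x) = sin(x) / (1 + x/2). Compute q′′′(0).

Take the Cauchy product of the two expansions.
The coefficient of x^3 in the expansion is 1/12, so q′′′(0) = 3! * (1/12) = 1/2.

1/2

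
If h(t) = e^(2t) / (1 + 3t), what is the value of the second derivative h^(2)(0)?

Write out both Maclaurin series and multiply, keeping only the needed powers.
The coefficient of t^2 in the expansion is 5, so h′′(0) = 2! * (5) = 10.

10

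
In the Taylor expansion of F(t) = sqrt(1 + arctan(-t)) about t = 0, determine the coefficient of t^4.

17/384

Let u equal the inner series; expand the outer function in u and truncate.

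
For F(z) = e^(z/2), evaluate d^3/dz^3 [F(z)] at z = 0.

1/8

The coefficient of z^3 in the expansion is 1/48, so F′′′(0) = 3! * (1/48) = 1/8.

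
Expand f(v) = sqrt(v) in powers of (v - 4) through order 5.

7*(v - 4)^5/131072 - 5*(v - 4)^4/16384 + (v - 4)^3/512 - (v - 4)^2/64 + (v - 4)/4 + 2

Compute the successive derivatives at the expansion point and divide by k!.
f(4) = 2
f′(4) = 1/4
f′′(4) = -1/32
f′′′(4) = 3/256
f^(4)(4) = -15/2048
f^(5)(4) = 105/16384
The Taylor polynomial is Σ f^(k)(4)/k! · (v - 4)^k.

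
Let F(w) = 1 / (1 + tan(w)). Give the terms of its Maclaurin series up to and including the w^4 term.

Write 1/(1+u) = 1 - u + u^2 - u^3 + ... and substitute the series for u.
F(0) = 1
F′(0) = -1
F′′(0) = 2
F′′′(0) = -8
F^(4)(0) = 40
The Taylor polynomial is Σ F^(k)(0)/k! · w^k.

5*w^4/3 - 4*w^3/3 + w^2 - w + 1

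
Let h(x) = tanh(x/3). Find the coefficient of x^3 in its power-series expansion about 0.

-1/81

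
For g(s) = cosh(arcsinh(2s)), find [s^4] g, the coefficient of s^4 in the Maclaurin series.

Compose series: expand the inner function first, then feed it into the outer expansion.
g(0) = 1
g′(0) = 0
g′′(0) = 4
g′′′(0) = 0
g^(4)(0) = -48
So c_4 = g^(4)(0)/4! = -2.

-2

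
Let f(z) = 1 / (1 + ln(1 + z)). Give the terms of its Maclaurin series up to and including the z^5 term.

Expand as Σ (-1)^k u^k with u equal to the inner function's series.
[z^0] = 1;  [z^1] = -1;  [z^2] = 3/2;  [z^3] = -7/3;  [z^4] = 11/3;  [z^5] = -347/60.

-347*z^5/60 + 11*z^4/3 - 7*z^3/3 + 3*z^2/2 - z + 1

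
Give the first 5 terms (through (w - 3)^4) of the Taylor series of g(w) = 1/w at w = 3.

(w - 3)^4/243 - (w - 3)^3/81 + (w - 3)^2/27 - (w - 3)/9 + 1/3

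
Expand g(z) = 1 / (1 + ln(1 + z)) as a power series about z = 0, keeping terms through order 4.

Write 1/(1+u) = 1 - u + u^2 - u^3 + ... and substitute the series for u.
g(0) = 1
g′(0) = -1
g′′(0) = 3
g′′′(0) = -14
g^(4)(0) = 88
The Taylor polynomial is Σ g^(k)(0)/k! · z^k.

11*z^4/3 - 7*z^3/3 + 3*z^2/2 - z + 1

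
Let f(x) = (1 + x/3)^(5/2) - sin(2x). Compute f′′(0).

Add the two expansions coefficient-wise.
The coefficient of x^2 in the expansion is 5/24, so f′′(0) = 2! * (5/24) = 5/12.

5/12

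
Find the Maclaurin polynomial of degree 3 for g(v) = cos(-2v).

1 - 2*v^2

Use the known series and substitute for the argument.
g(0) = 1
g′(0) = 0
g′′(0) = -4
g′′′(0) = 0
Then c_k = g^(k)(0)/k! gives each Taylor coefficient.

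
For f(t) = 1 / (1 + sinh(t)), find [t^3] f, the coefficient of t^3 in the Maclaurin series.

-7/6

Use the geometric series for the reciprocal, then substitute.
f(0) = 1
f′(0) = -1
f′′(0) = 2
f′′′(0) = -7
Then c_k = f^(k)(0)/k! gives each Taylor coefficient.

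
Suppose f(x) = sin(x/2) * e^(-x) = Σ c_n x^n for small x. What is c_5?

Take the Cauchy product of the two expansions.
f(0) = 0
f′(0) = 1/2
f′′(0) = -1
f′′′(0) = 11/8
f^(4)(0) = -3/2
f^(5)(0) = 41/32

41/3840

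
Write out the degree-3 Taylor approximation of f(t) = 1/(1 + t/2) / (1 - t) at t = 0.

Take the Cauchy product of the two expansions.

5*t^3/8 + 3*t^2/4 + t/2 + 1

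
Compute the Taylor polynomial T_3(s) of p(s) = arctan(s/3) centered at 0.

-s^3/81 + s/3

p(0) = 0
p′(0) = 1/3
p′′(0) = 0
p′′′(0) = -2/27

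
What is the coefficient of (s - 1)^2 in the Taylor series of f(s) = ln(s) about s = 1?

f(1) = 0
f′(1) = 1
f′′(1) = -1
So c_2 = f′′(1)/2! = -1/2.

-1/2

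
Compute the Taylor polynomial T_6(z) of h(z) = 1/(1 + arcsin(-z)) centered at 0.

83*z^6/45 + 63*z^5/40 + 4*z^4/3 + 7*z^3/6 + z^2 + z + 1

Plug the Maclaurin series of the inner function into that of the outer and collect terms.
h(0) = 1
h′(0) = 1
h′′(0) = 2
h′′′(0) = 7
h^(4)(0) = 32
h^(5)(0) = 189
h^(6)(0) = 1328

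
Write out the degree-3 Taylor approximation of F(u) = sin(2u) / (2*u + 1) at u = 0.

Multiply the numerator's expansion by the denominator's geometric series.
F(0) = 0
F′(0) = 2
F′′(0) = -8
F′′′(0) = 40
The Taylor polynomial is Σ F^(k)(0)/k! · u^k.

20*u^3/3 - 4*u^2 + 2*u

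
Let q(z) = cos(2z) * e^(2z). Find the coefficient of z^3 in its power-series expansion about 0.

Multiply the two series term by term and collect like powers.
q(0) = 1
q′(0) = 2
q′′(0) = 0
q′′′(0) = -16
So c_3 = q′′′(0)/3! = -8/3.

-8/3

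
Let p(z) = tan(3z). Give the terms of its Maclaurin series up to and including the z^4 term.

9*z^3 + 3*z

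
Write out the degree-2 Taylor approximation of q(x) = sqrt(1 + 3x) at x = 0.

-9*x^2/8 + 3*x/2 + 1

[x^0] = 1;  [x^1] = 3/2;  [x^2] = -9/8.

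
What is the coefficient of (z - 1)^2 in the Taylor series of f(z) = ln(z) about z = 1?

f(1) = 0
f′(1) = 1
f′′(1) = -1
So c_2 = f′′(1)/2! = -1/2.

-1/2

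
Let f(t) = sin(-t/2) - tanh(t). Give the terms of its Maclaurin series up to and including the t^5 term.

-171*t^5/1280 + 17*t^3/48 - 3*t/2

Add the two expansions coefficient-wise.
f(0) = 0
f′(0) = -3/2
f′′(0) = 0
f′′′(0) = 17/8
f^(4)(0) = 0
f^(5)(0) = -513/32
Then c_k = f^(k)(0)/k! gives each Taylor coefficient.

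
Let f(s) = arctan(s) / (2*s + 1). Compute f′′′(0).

22

Expand 1/(denominator) as a geometric series and multiply by the numerator's series.
From the series, [s^3] f = 11/3; multiply by 3! = 6 to get 22.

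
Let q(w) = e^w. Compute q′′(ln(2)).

Apply the Taylor formula c_k = f^(k)(a)/k!.
The coefficient of (w - ln(2))^2 in the expansion is 1, so q′′(ln(2)) = 2! * (1) = 2.

2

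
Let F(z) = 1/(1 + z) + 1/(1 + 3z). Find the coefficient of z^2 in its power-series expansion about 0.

10

Expand each term separately and add.
F(0) = 2
F′(0) = -4
F′′(0) = 20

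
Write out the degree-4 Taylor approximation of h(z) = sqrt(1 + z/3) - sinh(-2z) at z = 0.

-5*z^4/10368 + 577*z^3/432 - z^2/72 + 13*z/6 + 1

Add the two expansions coefficient-wise.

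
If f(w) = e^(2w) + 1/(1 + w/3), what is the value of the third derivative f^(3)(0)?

Add the two expansions coefficient-wise.
The coefficient of w^3 in the expansion is 35/27, so f′′′(0) = 3! * (35/27) = 70/9.

70/9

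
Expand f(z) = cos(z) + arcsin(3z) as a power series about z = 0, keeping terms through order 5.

729*z^5/40 + z^4/24 + 9*z^3/2 - z^2/2 + 3*z + 1

Combine the two series term by term.
[z^0] = 1;  [z^1] = 3;  [z^2] = -1/2;  [z^3] = 9/2;  [z^4] = 1/24;  [z^5] = 729/40.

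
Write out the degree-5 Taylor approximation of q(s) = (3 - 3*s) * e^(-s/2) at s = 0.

Multiply each power in the prefactor through the base expansion.
q(0) = 3
q′(0) = -9/2
q′′(0) = 15/4
q′′′(0) = -21/8
q^(4)(0) = 27/16
q^(5)(0) = -33/32

-11*s^5/1280 + 9*s^4/128 - 7*s^3/16 + 15*s^2/8 - 9*s/2 + 3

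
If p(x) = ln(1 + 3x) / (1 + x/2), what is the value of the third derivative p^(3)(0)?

Multiply the two series term by term and collect like powers.
From the series, [x^3] p = 12; multiply by 3! = 6 to get 72.

72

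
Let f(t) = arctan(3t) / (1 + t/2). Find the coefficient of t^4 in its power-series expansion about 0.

33/8

Expand each factor separately, then convolve coefficients.
[t^0] = 0;  [t^1] = 3;  [t^2] = -3/2;  [t^3] = -33/4;  [t^4] = 33/8.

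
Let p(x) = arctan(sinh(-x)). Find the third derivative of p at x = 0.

Compose series: expand the inner function first, then feed it into the outer expansion.
From the series, [x^3] p = 1/6; multiply by 3! = 6 to get 1.

1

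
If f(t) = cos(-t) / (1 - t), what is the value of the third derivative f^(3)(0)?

Expand 1/(denominator) as a geometric series and multiply by the numerator's series.
From the series, [t^3] f = 1/2; multiply by 3! = 6 to get 3.

3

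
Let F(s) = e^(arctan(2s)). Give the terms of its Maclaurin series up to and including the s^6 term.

Plug the Maclaurin series of the inner function into that of the outer and collect terms.

116*s^6/9 + 4*s^5/3 - 14*s^4/3 - 4*s^3/3 + 2*s^2 + 2*s + 1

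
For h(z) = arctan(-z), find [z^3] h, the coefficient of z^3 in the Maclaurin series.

1/3

[z^0] = 0;  [z^1] = -1;  [z^2] = 0;  [z^3] = 1/3.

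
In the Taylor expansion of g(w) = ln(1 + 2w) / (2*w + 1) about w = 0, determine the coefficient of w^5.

Expand 1/(denominator) as a geometric series and multiply by the numerator's series.
[w^0] = 0;  [w^1] = 2;  [w^2] = -6;  [w^3] = 44/3;  [w^4] = -100/3;  [w^5] = 1096/15.
So c_5 = g^(5)(0)/5! = 1096/15.

1096/15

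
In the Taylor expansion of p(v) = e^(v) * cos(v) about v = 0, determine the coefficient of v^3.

Write out both Maclaurin series and multiply, keeping only the needed powers.
[v^0] = 1;  [v^1] = 1;  [v^2] = 0;  [v^3] = -1/3.
So c_3 = p′′′(0)/3! = -1/3.

-1/3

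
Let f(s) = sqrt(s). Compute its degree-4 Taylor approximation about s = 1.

-5*(s - 1)^4/128 + (s - 1)^3/16 - (s - 1)^2/8 + (s - 1)/2 + 1

Use the known series and substitute for the argument.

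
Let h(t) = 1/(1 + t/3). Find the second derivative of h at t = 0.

The coefficient of t^2 in the expansion is 1/9, so h′′(0) = 2! * (1/9) = 2/9.

2/9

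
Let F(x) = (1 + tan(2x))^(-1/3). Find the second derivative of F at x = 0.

16/9

Compose series: expand the inner function first, then feed it into the outer expansion.
The coefficient of x^2 in the expansion is 8/9, so F′′(0) = 2! * (8/9) = 16/9.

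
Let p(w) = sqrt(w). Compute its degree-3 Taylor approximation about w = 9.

p(9) = 3
p′(9) = 1/6
p′′(9) = -1/108
p′′′(9) = 1/648

(w - 9)^3/3888 - (w - 9)^2/216 + (w - 9)/6 + 3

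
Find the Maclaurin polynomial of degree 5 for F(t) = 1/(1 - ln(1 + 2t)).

Plug the Maclaurin series of the inner function into that of the outer and collect terms.
F(0) = 1
F′(0) = 2
F′′(0) = 4
F′′′(0) = 16
F^(4)(0) = 64
F^(5)(0) = 448
Then c_k = F^(k)(0)/k! gives each Taylor coefficient.

56*t^5/15 + 8*t^4/3 + 8*t^3/3 + 2*t^2 + 2*t + 1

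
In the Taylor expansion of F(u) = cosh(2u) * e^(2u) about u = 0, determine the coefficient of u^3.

Multiply the two series term by term and collect like powers.
[u^0] = 1;  [u^1] = 2;  [u^2] = 4;  [u^3] = 16/3.
So c_3 = F′′′(0)/3! = 16/3.

16/3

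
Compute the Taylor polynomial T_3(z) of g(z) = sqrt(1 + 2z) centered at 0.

g(0) = 1
g′(0) = 1
g′′(0) = -1
g′′′(0) = 3

z^3/2 - z^2/2 + z + 1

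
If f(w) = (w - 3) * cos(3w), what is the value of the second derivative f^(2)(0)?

27

Multiply each power in the prefactor through the base expansion.
The coefficient of w^2 in the expansion is 27/2, so f′′(0) = 2! * (27/2) = 27.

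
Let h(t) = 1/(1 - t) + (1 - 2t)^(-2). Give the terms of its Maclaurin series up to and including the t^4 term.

Combine the two series term by term.

81*t^4 + 33*t^3 + 13*t^2 + 5*t + 2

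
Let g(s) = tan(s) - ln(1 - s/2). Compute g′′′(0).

9/4

Expand each term separately and add.
The coefficient of s^3 in the expansion is 3/8, so g′′′(0) = 3! * (3/8) = 9/4.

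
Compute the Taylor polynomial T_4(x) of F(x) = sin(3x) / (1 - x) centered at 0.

-3*x^4/2 - 3*x^3/2 + 3*x^2 + 3*x

Expand each factor separately, then convolve coefficients.
F(0) = 0
F′(0) = 3
F′′(0) = 6
F′′′(0) = -9
F^(4)(0) = -36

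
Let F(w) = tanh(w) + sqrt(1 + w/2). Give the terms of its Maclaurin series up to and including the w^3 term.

Expand each term separately and add.

-125*w^3/384 - w^2/32 + 5*w/4 + 1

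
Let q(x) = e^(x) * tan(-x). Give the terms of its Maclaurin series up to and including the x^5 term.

-41*x^5/120 - x^4/2 - 5*x^3/6 - x^2 - x

Expand each factor separately, then convolve coefficients.
q(0) = 0
q′(0) = -1
q′′(0) = -2
q′′′(0) = -5
q^(4)(0) = -12
q^(5)(0) = -41
Then c_k = q^(k)(0)/k! gives each Taylor coefficient.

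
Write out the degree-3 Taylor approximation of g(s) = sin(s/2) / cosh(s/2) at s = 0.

-s^3/12 + s/2

Invert the denominator's series and multiply.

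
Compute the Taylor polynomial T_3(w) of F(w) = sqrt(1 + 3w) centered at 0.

F(0) = 1
F′(0) = 3/2
F′′(0) = -9/4
F′′′(0) = 81/8
Dividing each by k! gives the coefficients c_0, ..., c_3.

27*w^3/16 - 9*w^2/8 + 3*w/2 + 1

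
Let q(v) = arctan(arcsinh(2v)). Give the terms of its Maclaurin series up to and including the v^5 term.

212*v^5/15 - 4*v^3 + 2*v

Let u equal the inner series; expand the outer function in u and truncate.
[v^0] = 0;  [v^1] = 2;  [v^2] = 0;  [v^3] = -4;  [v^4] = 0;  [v^5] = 212/15.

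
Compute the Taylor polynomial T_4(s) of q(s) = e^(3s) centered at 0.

q(0) = 1
q′(0) = 3
q′′(0) = 9
q′′′(0) = 27
q^(4)(0) = 81

27*s^4/8 + 9*s^3/2 + 9*s^2/2 + 3*s + 1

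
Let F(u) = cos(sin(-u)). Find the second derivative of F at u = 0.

-1

Plug the Maclaurin series of the inner function into that of the outer and collect terms.
From the series, [u^2] F = -1/2; multiply by 2! = 2 to get -1.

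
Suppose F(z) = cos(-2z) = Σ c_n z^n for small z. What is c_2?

-2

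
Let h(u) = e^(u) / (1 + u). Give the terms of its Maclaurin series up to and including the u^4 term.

3*u^4/8 - u^3/3 + u^2/2 + 1

Write out both Maclaurin series and multiply, keeping only the needed powers.
[u^0] = 1;  [u^1] = 0;  [u^2] = 1/2;  [u^3] = -1/3;  [u^4] = 3/8.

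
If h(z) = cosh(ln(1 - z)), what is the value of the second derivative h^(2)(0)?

Plug the Maclaurin series of the inner function into that of the outer and collect terms.
The coefficient of z^2 in the expansion is 1/2, so h′′(0) = 2! * (1/2) = 1.

1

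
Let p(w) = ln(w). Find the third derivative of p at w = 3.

2/27

Compute the successive derivatives at the expansion point and divide by k!.
The coefficient of (w - 3)^3 in the expansion is 1/81, so p′′′(3) = 3! * (1/81) = 2/27.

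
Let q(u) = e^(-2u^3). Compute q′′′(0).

-12

From the series, [u^3] q = -2; multiply by 3! = 6 to get -12.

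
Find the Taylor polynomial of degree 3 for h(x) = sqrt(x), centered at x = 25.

(x - 25)^3/50000 - (x - 25)^2/1000 + (x - 25)/10 + 5

Use the known series and substitute for the argument.
h(25) = 5
h′(25) = 1/10
h′′(25) = -1/500
h′′′(25) = 3/25000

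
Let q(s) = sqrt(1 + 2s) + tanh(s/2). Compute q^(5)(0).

211/2

Combine the two series term by term.
The coefficient of s^5 in the expansion is 211/240, so q^(5)(0) = 5! * (211/240) = 211/2.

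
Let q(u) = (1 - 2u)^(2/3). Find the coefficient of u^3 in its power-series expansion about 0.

q(0) = 1
q′(0) = -4/3
q′′(0) = -8/9
q′′′(0) = -64/27
The Taylor polynomial is Σ q^(k)(0)/k! · u^k.

-32/81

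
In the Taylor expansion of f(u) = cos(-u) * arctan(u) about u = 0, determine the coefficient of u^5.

Take the Cauchy product of the two expansions.

49/120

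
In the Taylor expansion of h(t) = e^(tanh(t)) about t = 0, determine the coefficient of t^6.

97/720

Substitute the inner expansion into the outer series and collect powers.
[t^0] = 1;  [t^1] = 1;  [t^2] = 1/2;  [t^3] = -1/6;  [t^4] = -7/24;  [t^5] = -1/40;  [t^6] = 97/720.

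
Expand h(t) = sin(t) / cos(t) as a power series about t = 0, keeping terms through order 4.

t^3/3 + t

Divide the numerator series by the denominator series (power-series long division).
h(0) = 0
h′(0) = 1
h′′(0) = 0
h′′′(0) = 2
h^(4)(0) = 0
The Taylor polynomial is Σ h^(k)(0)/k! · t^k.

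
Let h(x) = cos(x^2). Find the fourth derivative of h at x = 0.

From the series, [x^4] h = -1/2; multiply by 4! = 24 to get -12.

-12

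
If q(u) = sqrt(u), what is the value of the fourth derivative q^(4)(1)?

-15/16

From the series, [(u - 1)^4] q = -5/128; multiply by 4! = 24 to get -15/16.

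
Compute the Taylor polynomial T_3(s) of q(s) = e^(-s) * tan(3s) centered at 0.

Multiply the two series term by term and collect like powers.
q(0) = 0
q′(0) = 3
q′′(0) = -6
q′′′(0) = 63

21*s^3/2 - 3*s^2 + 3*s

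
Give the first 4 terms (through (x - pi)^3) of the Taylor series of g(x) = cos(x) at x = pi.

(x - pi)^2/2 - 1

g(pi) = -1
g′(pi) = 0
g′′(pi) = 1
g′′′(pi) = 0
Then c_k = g^(k)(pi)/k! gives each Taylor coefficient.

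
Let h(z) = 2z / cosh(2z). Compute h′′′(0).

Divide the numerator series by the denominator series (power-series long division).
The coefficient of z^3 in the expansion is -4, so h′′′(0) = 3! * (-4) = -24.

-24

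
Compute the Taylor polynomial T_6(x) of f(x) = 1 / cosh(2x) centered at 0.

Write the quotient as an unknown series and match coefficients against numerator = denominator · series.
[x^0] = 1;  [x^1] = 0;  [x^2] = -2;  [x^3] = 0;  [x^4] = 10/3;  [x^5] = 0;  [x^6] = -244/45.

-244*x^6/45 + 10*x^4/3 - 2*x^2 + 1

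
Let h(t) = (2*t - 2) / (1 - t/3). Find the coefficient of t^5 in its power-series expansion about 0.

4/243

Shift and add copies of the series according to the polynomial's terms.
h(0) = -2
h′(0) = 4/3
h′′(0) = 8/9
h′′′(0) = 8/9
h^(4)(0) = 32/27
h^(5)(0) = 160/81
Dividing each by k! gives the coefficients c_0, ..., c_5.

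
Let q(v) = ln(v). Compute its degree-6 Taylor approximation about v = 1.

Apply the Taylor formula c_k = f^(k)(a)/k!.
q(1) = 0
q′(1) = 1
q′′(1) = -1
q′′′(1) = 2
q^(4)(1) = -6
q^(5)(1) = 24
q^(6)(1) = -120
Then c_k = q^(k)(1)/k! gives each Taylor coefficient.

-(v - 1)^6/6 + (v - 1)^5/5 - (v - 1)^4/4 + (v - 1)^3/3 - (v - 1)^2/2 + (v - 1)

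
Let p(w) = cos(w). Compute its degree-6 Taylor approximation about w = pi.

(w - pi)^6/720 - (w - pi)^4/24 + (w - pi)^2/2 - 1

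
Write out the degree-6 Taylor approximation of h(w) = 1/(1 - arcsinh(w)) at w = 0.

23*w^6/45 + 23*w^5/40 + 2*w^4/3 + 5*w^3/6 + w^2 + w + 1

Let u equal the inner series; expand the outer function in u and truncate.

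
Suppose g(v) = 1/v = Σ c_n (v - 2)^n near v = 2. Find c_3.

[(v - 2)^0] = 1/2;  [(v - 2)^1] = -1/4;  [(v - 2)^2] = 1/8;  [(v - 2)^3] = -1/16.
So c_3 = g′′′(2)/3! = -1/16.

-1/16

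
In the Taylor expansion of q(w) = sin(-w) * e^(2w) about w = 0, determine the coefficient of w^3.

-11/6

Expand each factor separately, then convolve coefficients.
[w^0] = 0;  [w^1] = -1;  [w^2] = -2;  [w^3] = -11/6.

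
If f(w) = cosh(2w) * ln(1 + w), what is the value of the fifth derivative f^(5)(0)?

Multiply the two series term by term and collect like powers.
The coefficient of w^5 in the expansion is 23/15, so f^(5)(0) = 5! * (23/15) = 184.

184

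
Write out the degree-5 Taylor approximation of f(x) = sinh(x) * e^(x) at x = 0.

2*x^5/15 + x^4/3 + 2*x^3/3 + x^2 + x

Expand each factor separately, then convolve coefficients.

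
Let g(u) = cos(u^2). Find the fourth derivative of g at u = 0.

-12

Apply the Taylor formula c_k = f^(k)(a)/k!.
From the series, [u^4] g = -1/2; multiply by 4! = 24 to get -12.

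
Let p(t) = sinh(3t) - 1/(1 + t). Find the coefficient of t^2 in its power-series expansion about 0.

-1

Expand each term separately and add.
p(0) = -1
p′(0) = 4
p′′(0) = -2
Dividing each by k! gives the coefficients c_0, ..., c_2.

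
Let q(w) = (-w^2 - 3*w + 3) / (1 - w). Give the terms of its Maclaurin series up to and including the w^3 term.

-w^3 - w^2 + 3

Distribute the polynomial across the series and collect like powers.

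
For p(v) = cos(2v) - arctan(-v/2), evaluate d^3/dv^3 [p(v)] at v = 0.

-1/4

Expand each term separately and add.
The coefficient of v^3 in the expansion is -1/24, so p′′′(0) = 3! * (-1/24) = -1/4.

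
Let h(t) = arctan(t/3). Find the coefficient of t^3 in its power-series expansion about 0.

[t^0] = 0;  [t^1] = 1/3;  [t^2] = 0;  [t^3] = -1/81.

-1/81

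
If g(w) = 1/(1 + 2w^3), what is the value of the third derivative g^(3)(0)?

The coefficient of w^3 in the expansion is -2, so g′′′(0) = 3! * (-2) = -12.

-12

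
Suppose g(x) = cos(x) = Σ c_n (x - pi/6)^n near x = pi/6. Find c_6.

[(x - pi/6)^0] = sqrt(3)/2;  [(x - pi/6)^1] = -1/2;  [(x - pi/6)^2] = -sqrt(3)/4;  [(x - pi/6)^3] = 1/12;  [(x - pi/6)^4] = sqrt(3)/48;  [(x - pi/6)^5] = -1/240;  [(x - pi/6)^6] = -sqrt(3)/1440.

-sqrt(3)/1440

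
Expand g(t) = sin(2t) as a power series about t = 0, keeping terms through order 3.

Differentiate repeatedly and evaluate at the center.
g(0) = 0
g′(0) = 2
g′′(0) = 0
g′′′(0) = -8
The Taylor polynomial is Σ g^(k)(0)/k! · t^k.

-4*t^3/3 + 2*t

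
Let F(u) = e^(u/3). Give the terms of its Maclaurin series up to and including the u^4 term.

[u^0] = 1;  [u^1] = 1/3;  [u^2] = 1/18;  [u^3] = 1/162;  [u^4] = 1/1944.

u^4/1944 + u^3/162 + u^2/18 + u/3 + 1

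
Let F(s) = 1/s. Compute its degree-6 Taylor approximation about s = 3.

F(3) = 1/3
F′(3) = -1/9
F′′(3) = 2/27
F′′′(3) = -2/27
F^(4)(3) = 8/81
F^(5)(3) = -40/243
F^(6)(3) = 80/243
Then c_k = F^(k)(3)/k! gives each Taylor coefficient.

(s - 3)^6/2187 - (s - 3)^5/729 + (s - 3)^4/243 - (s - 3)^3/81 + (s - 3)^2/27 - (s - 3)/9 + 1/3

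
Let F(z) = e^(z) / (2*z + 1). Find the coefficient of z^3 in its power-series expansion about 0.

-29/6

Use 1/(1 - r) = Σ r^k on the denominator, then take the Cauchy product.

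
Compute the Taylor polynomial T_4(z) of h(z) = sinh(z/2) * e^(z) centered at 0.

Expand each factor separately, then convolve coefficients.
[z^0] = 0;  [z^1] = 1/2;  [z^2] = 1/2;  [z^3] = 13/48;  [z^4] = 5/48.

5*z^4/48 + 13*z^3/48 + z^2/2 + z/2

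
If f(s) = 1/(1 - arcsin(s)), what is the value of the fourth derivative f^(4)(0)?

Let u equal the inner series; expand the outer function in u and truncate.
From the series, [s^4] f = 4/3; multiply by 4! = 24 to get 32.

32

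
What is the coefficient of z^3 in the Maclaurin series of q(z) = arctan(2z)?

-8/3

q(0) = 0
q′(0) = 2
q′′(0) = 0
q′′′(0) = -16
Then c_k = q^(k)(0)/k! gives each Taylor coefficient.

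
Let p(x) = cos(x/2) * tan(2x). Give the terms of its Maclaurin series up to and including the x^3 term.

29*x^3/12 + 2*x

Write out both Maclaurin series and multiply, keeping only the needed powers.
[x^0] = 0;  [x^1] = 2;  [x^2] = 0;  [x^3] = 29/12.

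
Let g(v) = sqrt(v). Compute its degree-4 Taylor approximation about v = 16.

g(16) = 4
g′(16) = 1/8
g′′(16) = -1/256
g′′′(16) = 3/8192
g^(4)(16) = -15/262144
Then c_k = g^(k)(16)/k! gives each Taylor coefficient.

-5*(v - 16)^4/2097152 + (v - 16)^3/16384 - (v - 16)^2/512 + (v - 16)/8 + 4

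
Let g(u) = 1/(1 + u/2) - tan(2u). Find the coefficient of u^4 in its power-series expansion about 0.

1/16

Expand each term separately and add.
g(0) = 1
g′(0) = -5/2
g′′(0) = 1/2
g′′′(0) = -67/4
g^(4)(0) = 3/2
So c_4 = g^(4)(0)/4! = 1/16.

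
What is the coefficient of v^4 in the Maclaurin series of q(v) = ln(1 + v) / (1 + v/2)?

Multiply the two series term by term and collect like powers.
q(0) = 0
q′(0) = 1
q′′(0) = -2
q′′′(0) = 5
q^(4)(0) = -16
So c_4 = q^(4)(0)/4! = -2/3.

-2/3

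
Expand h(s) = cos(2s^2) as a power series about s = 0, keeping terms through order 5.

h(0) = 1
h′(0) = 0
h′′(0) = 0
h′′′(0) = 0
h^(4)(0) = -48
h^(5)(0) = 0
Then c_k = h^(k)(0)/k! gives each Taylor coefficient.

1 - 2*s^4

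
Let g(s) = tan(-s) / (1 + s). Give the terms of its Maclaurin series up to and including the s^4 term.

Write out both Maclaurin series and multiply, keeping only the needed powers.
g(0) = 0
g′(0) = -1
g′′(0) = 2
g′′′(0) = -8
g^(4)(0) = 32
Then c_k = g^(k)(0)/k! gives each Taylor coefficient.

4*s^4/3 - 4*s^3/3 + s^2 - s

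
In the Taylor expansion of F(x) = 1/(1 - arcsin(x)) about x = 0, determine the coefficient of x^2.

Let u equal the inner series; expand the outer function in u and truncate.
So c_2 = F′′(0)/2! = 1.

1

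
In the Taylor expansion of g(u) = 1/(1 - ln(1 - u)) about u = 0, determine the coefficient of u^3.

Substitute the inner expansion into the outer series and collect powers.
So c_3 = g′′′(0)/3! = -1/3.

-1/3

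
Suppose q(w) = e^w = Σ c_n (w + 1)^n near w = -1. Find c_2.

e^(-1)/2

[(w + 1)^0] = e^(-1);  [(w + 1)^1] = e^(-1);  [(w + 1)^2] = e^(-1)/2.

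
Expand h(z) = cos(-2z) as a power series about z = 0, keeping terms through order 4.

h(0) = 1
h′(0) = 0
h′′(0) = -4
h′′′(0) = 0
h^(4)(0) = 16
Dividing each by k! gives the coefficients c_0, ..., c_4.

2*z^4/3 - 2*z^2 + 1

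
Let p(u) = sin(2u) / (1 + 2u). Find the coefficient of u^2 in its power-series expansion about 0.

-4

Multiply the two series term by term and collect like powers.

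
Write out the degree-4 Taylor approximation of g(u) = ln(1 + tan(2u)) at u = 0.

-28*u^4/3 + 16*u^3/3 - 2*u^2 + 2*u

Plug the Maclaurin series of the inner function into that of the outer and collect terms.
g(0) = 0
g′(0) = 2
g′′(0) = -4
g′′′(0) = 32
g^(4)(0) = -224
Dividing each by k! gives the coefficients c_0, ..., c_4.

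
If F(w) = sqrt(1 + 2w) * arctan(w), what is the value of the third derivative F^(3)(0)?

-5

Write out both Maclaurin series and multiply, keeping only the needed powers.
The coefficient of w^3 in the expansion is -5/6, so F′′′(0) = 3! * (-5/6) = -5.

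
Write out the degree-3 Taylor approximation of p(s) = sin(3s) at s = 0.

Use the known series and substitute for the argument.
p(0) = 0
p′(0) = 3
p′′(0) = 0
p′′′(0) = -27
The Taylor polynomial is Σ p^(k)(0)/k! · s^k.

-9*s^3/2 + 3*s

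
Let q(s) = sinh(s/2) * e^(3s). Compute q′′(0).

Take the Cauchy product of the two expansions.
From the series, [s^2] q = 3/2; multiply by 2! = 2 to get 3.

3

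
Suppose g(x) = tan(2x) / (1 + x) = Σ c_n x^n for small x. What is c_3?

14/3

Expand each factor separately, then convolve coefficients.
[x^0] = 0;  [x^1] = 2;  [x^2] = -2;  [x^3] = 14/3.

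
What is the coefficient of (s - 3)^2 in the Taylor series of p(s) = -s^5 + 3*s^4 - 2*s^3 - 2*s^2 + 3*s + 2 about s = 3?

-128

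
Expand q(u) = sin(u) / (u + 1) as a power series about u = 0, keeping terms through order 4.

-5*u^4/6 + 5*u^3/6 - u^2 + u

Use 1/(1 - r) = Σ r^k on the denominator, then take the Cauchy product.
q(0) = 0
q′(0) = 1
q′′(0) = -2
q′′′(0) = 5
q^(4)(0) = -20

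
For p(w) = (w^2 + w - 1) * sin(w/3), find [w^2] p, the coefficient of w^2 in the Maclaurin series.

Shift and add copies of the series according to the polynomial's terms.
p(0) = 0
p′(0) = -1/3
p′′(0) = 2/3

1/3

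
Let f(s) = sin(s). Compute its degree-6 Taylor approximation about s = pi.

-(s - pi)^5/120 + (s - pi)^3/6 - (s - pi)

[(s - pi)^0] = 0;  [(s - pi)^1] = -1;  [(s - pi)^2] = 0;  [(s - pi)^3] = 1/6;  [(s - pi)^4] = 0;  [(s - pi)^5] = -1/120;  [(s - pi)^6] = 0.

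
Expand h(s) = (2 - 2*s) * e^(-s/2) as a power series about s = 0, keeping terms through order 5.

Shift and add copies of the series according to the polynomial's terms.
h(0) = 2
h′(0) = -3
h′′(0) = 5/2
h′′′(0) = -7/4
h^(4)(0) = 9/8
h^(5)(0) = -11/16

-11*s^5/1920 + 3*s^4/64 - 7*s^3/24 + 5*s^2/4 - 3*s + 2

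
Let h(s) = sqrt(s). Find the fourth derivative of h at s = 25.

-3/250000

Differentiate repeatedly and evaluate at the center.
The coefficient of (s - 25)^4 in the expansion is -1/2000000, so h^(4)(25) = 4! * (-1/2000000) = -3/250000.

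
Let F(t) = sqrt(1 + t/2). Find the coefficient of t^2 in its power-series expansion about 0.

[t^0] = 1;  [t^1] = 1/4;  [t^2] = -1/32.

-1/32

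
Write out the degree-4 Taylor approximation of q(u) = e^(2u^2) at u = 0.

Use the known series and substitute for the argument.
q(0) = 1
q′(0) = 0
q′′(0) = 4
q′′′(0) = 0
q^(4)(0) = 48
The Taylor polynomial is Σ q^(k)(0)/k! · u^k.

2*u^4 + 2*u^2 + 1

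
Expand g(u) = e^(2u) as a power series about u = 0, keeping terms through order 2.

2*u^2 + 2*u + 1

[u^0] = 1;  [u^1] = 2;  [u^2] = 2.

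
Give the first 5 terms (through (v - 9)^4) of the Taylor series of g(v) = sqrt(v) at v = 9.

g(9) = 3
g′(9) = 1/6
g′′(9) = -1/108
g′′′(9) = 1/648
g^(4)(9) = -5/11664
The Taylor polynomial is Σ g^(k)(9)/k! · (v - 9)^k.

-5*(v - 9)^4/279936 + (v - 9)^3/3888 - (v - 9)^2/216 + (v - 9)/6 + 3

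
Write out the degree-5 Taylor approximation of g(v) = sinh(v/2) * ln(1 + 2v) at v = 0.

Take the Cauchy product of the two expansions.
g(0) = 0
g′(0) = 0
g′′(0) = 2
g′′′(0) = -6
g^(4)(0) = 33
g^(5)(0) = -245

-49*v^5/24 + 11*v^4/8 - v^3 + v^2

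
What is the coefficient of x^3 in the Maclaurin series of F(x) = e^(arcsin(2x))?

8/3

Compose series: expand the inner function first, then feed it into the outer expansion.
F(0) = 1
F′(0) = 2
F′′(0) = 4
F′′′(0) = 16
So c_3 = F′′′(0)/3! = 8/3.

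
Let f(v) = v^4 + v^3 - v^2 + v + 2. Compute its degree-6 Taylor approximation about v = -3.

(v + 3)^4 - 11*(v + 3)^3 + 44*(v + 3)^2 - 74*(v + 3) + 44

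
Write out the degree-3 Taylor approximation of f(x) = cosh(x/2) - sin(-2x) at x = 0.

Add the two expansions coefficient-wise.
f(0) = 1
f′(0) = 2
f′′(0) = 1/4
f′′′(0) = -8

-4*x^3/3 + x^2/8 + 2*x + 1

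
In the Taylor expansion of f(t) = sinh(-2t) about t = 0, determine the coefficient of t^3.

-4/3

[t^0] = 0;  [t^1] = -2;  [t^2] = 0;  [t^3] = -4/3.
So c_3 = f′′′(0)/3! = -4/3.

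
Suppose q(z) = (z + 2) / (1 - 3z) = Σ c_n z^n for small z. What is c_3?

63

Shift and add copies of the series according to the polynomial's terms.
So c_3 = q′′′(0)/3! = 63.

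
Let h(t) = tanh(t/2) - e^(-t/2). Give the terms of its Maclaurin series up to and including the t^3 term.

Combine the two series term by term.
h(0) = -1
h′(0) = 1
h′′(0) = -1/4
h′′′(0) = -1/8

-t^3/48 - t^2/8 + t - 1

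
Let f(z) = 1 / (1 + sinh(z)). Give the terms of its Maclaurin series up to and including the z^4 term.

Write 1/(1+u) = 1 - u + u^2 - u^3 + ... and substitute the series for u.
[z^0] = 1;  [z^1] = -1;  [z^2] = 1;  [z^3] = -7/6;  [z^4] = 4/3.

4*z^4/3 - 7*z^3/6 + z^2 - z + 1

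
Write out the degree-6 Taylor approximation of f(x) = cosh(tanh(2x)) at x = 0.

388*x^6/45 - 14*x^4/3 + 2*x^2 + 1

Substitute the inner expansion into the outer series and collect powers.
f(0) = 1
f′(0) = 0
f′′(0) = 4
f′′′(0) = 0
f^(4)(0) = -112
f^(5)(0) = 0
f^(6)(0) = 6208
Then c_k = f^(k)(0)/k! gives each Taylor coefficient.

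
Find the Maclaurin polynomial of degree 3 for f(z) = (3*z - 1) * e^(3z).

Distribute the polynomial across the series and collect like powers.
[z^0] = -1;  [z^1] = 0;  [z^2] = 9/2;  [z^3] = 9.

9*z^3 + 9*z^2/2 - 1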